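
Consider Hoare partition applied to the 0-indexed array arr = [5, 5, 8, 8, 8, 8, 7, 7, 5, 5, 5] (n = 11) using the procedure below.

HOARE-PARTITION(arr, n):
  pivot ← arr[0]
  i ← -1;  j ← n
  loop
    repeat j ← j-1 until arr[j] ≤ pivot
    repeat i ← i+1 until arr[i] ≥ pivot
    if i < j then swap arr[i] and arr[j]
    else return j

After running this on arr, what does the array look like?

pivot = arr[0] = 5; i = -1, j = 11
j→10 (arr[10]=5≤5), i→0 (arr[0]=5≥5); i<j, swap → [5, 5, 8, 8, 8, 8, 7, 7, 5, 5, 5]
j→9 (arr[9]=5≤5), i→1 (arr[1]=5≥5); i<j, swap → [5, 5, 8, 8, 8, 8, 7, 7, 5, 5, 5]
j→8 (arr[8]=5≤5), i→2 (arr[2]=8≥5); i<j, swap → [5, 5, 5, 8, 8, 8, 7, 7, 8, 5, 5]
j→2, i→3; i≥j, return j=2. arr = [5, 5, 5, 8, 8, 8, 7, 7, 8, 5, 5]

[5, 5, 5, 8, 8, 8, 7, 7, 8, 5, 5]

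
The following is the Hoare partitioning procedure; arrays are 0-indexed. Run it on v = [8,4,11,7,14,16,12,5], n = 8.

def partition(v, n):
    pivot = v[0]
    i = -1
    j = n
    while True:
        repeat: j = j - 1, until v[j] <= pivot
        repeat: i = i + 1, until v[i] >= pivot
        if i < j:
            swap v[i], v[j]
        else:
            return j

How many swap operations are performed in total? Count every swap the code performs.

pivot = v[0] = 8; i = -1, j = 8
j→7 (v[7]=5≤8), i→0 (v[0]=8≥8); i<j, swap → [5,4,11,7,14,16,12,8]
j→3 (v[3]=7≤8), i→2 (v[2]=11≥8); i<j, swap → [5,4,7,11,14,16,12,8]
j→2, i→3; i≥j, return j=2. v = [5,4,7,11,14,16,12,8]

2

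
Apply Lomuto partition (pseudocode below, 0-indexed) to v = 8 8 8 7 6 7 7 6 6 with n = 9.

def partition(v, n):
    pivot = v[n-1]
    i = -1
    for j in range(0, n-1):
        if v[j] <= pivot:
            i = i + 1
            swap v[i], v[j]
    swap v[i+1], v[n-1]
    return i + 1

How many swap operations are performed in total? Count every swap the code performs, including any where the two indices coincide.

pivot = v[8] = 6; i = -1
j=0: v[0]=8 > 6 → no swap
j=1: v[1]=8 > 6 → no swap
j=2: v[2]=8 > 6 → no swap
j=3: v[3]=7 > 6 → no swap
j=4: v[4]=6 ≤ 6 → i=0, swap v[0],v[4] → 6 8 8 7 8 7 7 6 6
j=5: v[5]=7 > 6 → no swap
j=6: v[6]=7 > 6 → no swap
j=7: v[7]=6 ≤ 6 → i=1, swap v[1],v[7] → 6 6 8 7 8 7 7 8 6
final swap v[2],v[8] → 6 6 6 7 8 7 7 8 8; return 2

3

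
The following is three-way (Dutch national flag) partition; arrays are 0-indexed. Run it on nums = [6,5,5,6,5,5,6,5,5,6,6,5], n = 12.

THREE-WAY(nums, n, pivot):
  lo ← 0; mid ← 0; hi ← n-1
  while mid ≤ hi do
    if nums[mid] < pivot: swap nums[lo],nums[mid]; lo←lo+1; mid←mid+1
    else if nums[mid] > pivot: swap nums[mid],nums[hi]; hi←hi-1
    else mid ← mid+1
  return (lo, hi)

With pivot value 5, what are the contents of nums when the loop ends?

pivot = 5; lo=0, mid=0, hi=11
nums[mid]=6>5: swap nums[0],nums[11]; hi=10 → [5,5,5,6,5,5,6,5,5,6,6,6]
nums[mid]=5=5: mid=1
nums[mid]=5=5: mid=2
nums[mid]=5=5: mid=3
nums[mid]=6>5: swap nums[3],nums[10]; hi=9 → [5,5,5,6,5,5,6,5,5,6,6,6]
nums[mid]=6>5: swap nums[3],nums[9]; hi=8 → [5,5,5,6,5,5,6,5,5,6,6,6]
nums[mid]=6>5: swap nums[3],nums[8]; hi=7 → [5,5,5,5,5,5,6,5,6,6,6,6]
nums[mid]=5=5: mid=4
nums[mid]=5=5: mid=5
nums[mid]=5=5: mid=6
nums[mid]=6>5: swap nums[6],nums[7]; hi=6 → [5,5,5,5,5,5,5,6,6,6,6,6]
nums[mid]=5=5: mid=7
end: lo=0, hi=6; nums = [5,5,5,5,5,5,5,6,6,6,6,6]

[5,5,5,5,5,5,5,6,6,6,6,6]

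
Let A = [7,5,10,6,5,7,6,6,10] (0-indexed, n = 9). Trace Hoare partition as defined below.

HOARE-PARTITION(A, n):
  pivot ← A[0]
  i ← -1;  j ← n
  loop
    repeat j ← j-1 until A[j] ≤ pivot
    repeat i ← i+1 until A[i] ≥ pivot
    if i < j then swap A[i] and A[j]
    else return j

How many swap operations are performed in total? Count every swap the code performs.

pivot=7
j stops at 7 (6), i stops at 0 (7); swap ⇒ [6,5,10,6,5,7,6,7,10]
j stops at 6 (6), i stops at 2 (10); swap ⇒ [6,5,6,6,5,7,10,7,10]
j stops at 5, i stops at 5; i≥j ⇒ return 5. A=[6,5,6,6,5,7,10,7,10]

2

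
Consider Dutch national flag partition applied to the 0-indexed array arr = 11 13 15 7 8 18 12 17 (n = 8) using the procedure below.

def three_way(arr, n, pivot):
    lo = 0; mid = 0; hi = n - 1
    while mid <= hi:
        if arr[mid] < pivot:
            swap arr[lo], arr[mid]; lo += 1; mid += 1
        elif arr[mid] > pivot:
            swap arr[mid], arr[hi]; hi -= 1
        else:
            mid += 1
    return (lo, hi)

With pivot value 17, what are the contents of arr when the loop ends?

lo=0 mid=0 hi=7
11<17: swap(0,0), lo=1 mid=1 ⇒ 11 13 15 7 8 18 12 17
13<17: swap(1,1), lo=2 mid=2 ⇒ 11 13 15 7 8 18 12 17
15<17: swap(2,2), lo=3 mid=3 ⇒ 11 13 15 7 8 18 12 17
7<17: swap(3,3), lo=4 mid=4 ⇒ 11 13 15 7 8 18 12 17
8<17: swap(4,4), lo=5 mid=5 ⇒ 11 13 15 7 8 18 12 17
18>17: swap(5,7), hi=6 ⇒ 11 13 15 7 8 17 12 18
17=17: mid=6
12<17: swap(5,6), lo=6 mid=7 ⇒ 11 13 15 7 8 12 17 18
done. lo=6 hi=6; arr=11 13 15 7 8 12 17 18

11 13 15 7 8 12 17 18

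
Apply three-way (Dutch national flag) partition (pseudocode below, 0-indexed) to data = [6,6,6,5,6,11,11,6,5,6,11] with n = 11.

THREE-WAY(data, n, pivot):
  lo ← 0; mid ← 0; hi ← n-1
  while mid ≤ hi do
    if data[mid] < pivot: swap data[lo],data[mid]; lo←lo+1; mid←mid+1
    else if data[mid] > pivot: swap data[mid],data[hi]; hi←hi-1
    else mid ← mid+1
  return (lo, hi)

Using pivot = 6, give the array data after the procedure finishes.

lo=0 mid=0 hi=10
6=6: mid=1
6=6: mid=2
6=6: mid=3
5<6: swap(0,3), lo=1 mid=4 ⇒ [5,6,6,6,6,11,11,6,5,6,11]
6=6: mid=5
11>6: swap(5,10), hi=9 ⇒ [5,6,6,6,6,11,11,6,5,6,11]
11>6: swap(5,9), hi=8 ⇒ [5,6,6,6,6,6,11,6,5,11,11]
6=6: mid=6
11>6: swap(6,8), hi=7 ⇒ [5,6,6,6,6,6,5,6,11,11,11]
5<6: swap(1,6), lo=2 mid=7 ⇒ [5,5,6,6,6,6,6,6,11,11,11]
6=6: mid=8
done. lo=2 hi=7; data=[5,5,6,6,6,6,6,6,11,11,11]

[5,5,6,6,6,6,6,6,11,11,11]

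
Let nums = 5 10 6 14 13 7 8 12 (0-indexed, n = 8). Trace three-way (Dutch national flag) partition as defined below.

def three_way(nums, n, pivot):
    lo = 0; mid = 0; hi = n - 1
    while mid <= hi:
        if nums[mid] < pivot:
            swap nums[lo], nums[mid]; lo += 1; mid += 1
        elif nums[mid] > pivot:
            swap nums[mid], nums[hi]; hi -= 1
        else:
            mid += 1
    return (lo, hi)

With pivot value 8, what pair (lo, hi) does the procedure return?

pivot = 8; lo=0, mid=0, hi=7
nums[mid]=5<8: swap nums[0],nums[0]; lo=1,mid=1 → 5 10 6 14 13 7 8 12
nums[mid]=10>8: swap nums[1],nums[7]; hi=6 → 5 12 6 14 13 7 8 10
nums[mid]=12>8: swap nums[1],nums[6]; hi=5 → 5 8 6 14 13 7 12 10
nums[mid]=8=8: mid=2
nums[mid]=6<8: swap nums[1],nums[2]; lo=2,mid=3 → 5 6 8 14 13 7 12 10
nums[mid]=14>8: swap nums[3],nums[5]; hi=4 → 5 6 8 7 13 14 12 10
nums[mid]=7<8: swap nums[2],nums[3]; lo=3,mid=4 → 5 6 7 8 13 14 12 10
nums[mid]=13>8: swap nums[4],nums[4]; hi=3 → 5 6 7 8 13 14 12 10
end: lo=3, hi=3; nums = 5 6 7 8 13 14 12 10

(3, 3)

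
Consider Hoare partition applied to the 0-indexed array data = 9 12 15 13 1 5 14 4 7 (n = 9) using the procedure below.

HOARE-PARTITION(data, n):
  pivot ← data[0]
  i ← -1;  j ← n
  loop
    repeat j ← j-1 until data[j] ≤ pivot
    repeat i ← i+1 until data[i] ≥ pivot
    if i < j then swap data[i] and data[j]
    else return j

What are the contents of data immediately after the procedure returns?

pivot=9
j stops at 8 (7), i stops at 0 (9); swap ⇒ 7 12 15 13 1 5 14 4 9
j stops at 7 (4), i stops at 1 (12); swap ⇒ 7 4 15 13 1 5 14 12 9
j stops at 5 (5), i stops at 2 (15); swap ⇒ 7 4 5 13 1 15 14 12 9
j stops at 4 (1), i stops at 3 (13); swap ⇒ 7 4 5 1 13 15 14 12 9
j stops at 3, i stops at 4; i≥j ⇒ return 3. data=7 4 5 1 13 15 14 12 9

7 4 5 1 13 15 14 12 9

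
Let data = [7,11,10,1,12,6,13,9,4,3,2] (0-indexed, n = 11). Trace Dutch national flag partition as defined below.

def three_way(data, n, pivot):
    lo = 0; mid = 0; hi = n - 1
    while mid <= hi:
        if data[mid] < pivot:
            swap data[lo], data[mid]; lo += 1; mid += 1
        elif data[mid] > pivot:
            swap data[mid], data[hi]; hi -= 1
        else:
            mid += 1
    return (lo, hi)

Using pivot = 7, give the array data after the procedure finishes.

pivot = 7; lo=0, mid=0, hi=10
data[mid]=7=7: mid=1
data[mid]=11>7: swap data[1],data[10]; hi=9 → [7,2,10,1,12,6,13,9,4,3,11]
data[mid]=2<7: swap data[0],data[1]; lo=1,mid=2 → [2,7,10,1,12,6,13,9,4,3,11]
data[mid]=10>7: swap data[2],data[9]; hi=8 → [2,7,3,1,12,6,13,9,4,10,11]
data[mid]=3<7: swap data[1],data[2]; lo=2,mid=3 → [2,3,7,1,12,6,13,9,4,10,11]
data[mid]=1<7: swap data[2],data[3]; lo=3,mid=4 → [2,3,1,7,12,6,13,9,4,10,11]
data[mid]=12>7: swap data[4],data[8]; hi=7 → [2,3,1,7,4,6,13,9,12,10,11]
data[mid]=4<7: swap data[3],data[4]; lo=4,mid=5 → [2,3,1,4,7,6,13,9,12,10,11]
data[mid]=6<7: swap data[4],data[5]; lo=5,mid=6 → [2,3,1,4,6,7,13,9,12,10,11]
data[mid]=13>7: swap data[6],data[7]; hi=6 → [2,3,1,4,6,7,9,13,12,10,11]
data[mid]=9>7: swap data[6],data[6]; hi=5 → [2,3,1,4,6,7,9,13,12,10,11]
end: lo=5, hi=5; data = [2,3,1,4,6,7,9,13,12,10,11]

[2,3,1,4,6,7,9,13,12,10,11]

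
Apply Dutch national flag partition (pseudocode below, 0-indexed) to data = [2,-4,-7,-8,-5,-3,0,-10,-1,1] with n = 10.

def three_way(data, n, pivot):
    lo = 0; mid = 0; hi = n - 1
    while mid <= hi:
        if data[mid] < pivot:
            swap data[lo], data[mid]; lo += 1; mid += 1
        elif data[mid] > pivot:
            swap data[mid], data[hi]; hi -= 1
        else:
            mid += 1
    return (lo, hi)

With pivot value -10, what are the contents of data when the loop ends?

pivot = -10; lo=0, mid=0, hi=9
data[mid]=2>-10: swap data[0],data[9]; hi=8 → [1,-4,-7,-8,-5,-3,0,-10,-1,2]
data[mid]=1>-10: swap data[0],data[8]; hi=7 → [-1,-4,-7,-8,-5,-3,0,-10,1,2]
data[mid]=-1>-10: swap data[0],data[7]; hi=6 → [-10,-4,-7,-8,-5,-3,0,-1,1,2]
data[mid]=-10=-10: mid=1
data[mid]=-4>-10: swap data[1],data[6]; hi=5 → [-10,0,-7,-8,-5,-3,-4,-1,1,2]
data[mid]=0>-10: swap data[1],data[5]; hi=4 → [-10,-3,-7,-8,-5,0,-4,-1,1,2]
data[mid]=-3>-10: swap data[1],data[4]; hi=3 → [-10,-5,-7,-8,-3,0,-4,-1,1,2]
data[mid]=-5>-10: swap data[1],data[3]; hi=2 → [-10,-8,-7,-5,-3,0,-4,-1,1,2]
data[mid]=-8>-10: swap data[1],data[2]; hi=1 → [-10,-7,-8,-5,-3,0,-4,-1,1,2]
data[mid]=-7>-10: swap data[1],data[1]; hi=0 → [-10,-7,-8,-5,-3,0,-4,-1,1,2]
end: lo=0, hi=0; data = [-10,-7,-8,-5,-3,0,-4,-1,1,2]

[-10,-7,-8,-5,-3,0,-4,-1,1,2]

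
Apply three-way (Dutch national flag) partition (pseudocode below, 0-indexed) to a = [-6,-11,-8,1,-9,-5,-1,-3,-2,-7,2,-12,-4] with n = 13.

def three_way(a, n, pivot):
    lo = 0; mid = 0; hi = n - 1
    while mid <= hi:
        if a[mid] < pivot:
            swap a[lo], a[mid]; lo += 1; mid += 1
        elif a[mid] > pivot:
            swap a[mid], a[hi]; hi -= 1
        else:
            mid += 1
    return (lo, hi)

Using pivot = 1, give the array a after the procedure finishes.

[-6,-11,-8,-9,-5,-1,-3,-2,-7,-4,-12,1,2]

pivot = 1; lo=0, mid=0, hi=12
a[mid]=-6<1: swap a[0],a[0]; lo=1,mid=1 → [-6,-11,-8,1,-9,-5,-1,-3,-2,-7,2,-12,-4]
a[mid]=-11<1: swap a[1],a[1]; lo=2,mid=2 → [-6,-11,-8,1,-9,-5,-1,-3,-2,-7,2,-12,-4]
a[mid]=-8<1: swap a[2],a[2]; lo=3,mid=3 → [-6,-11,-8,1,-9,-5,-1,-3,-2,-7,2,-12,-4]
a[mid]=1=1: mid=4
a[mid]=-9<1: swap a[3],a[4]; lo=4,mid=5 → [-6,-11,-8,-9,1,-5,-1,-3,-2,-7,2,-12,-4]
a[mid]=-5<1: swap a[4],a[5]; lo=5,mid=6 → [-6,-11,-8,-9,-5,1,-1,-3,-2,-7,2,-12,-4]
a[mid]=-1<1: swap a[5],a[6]; lo=6,mid=7 → [-6,-11,-8,-9,-5,-1,1,-3,-2,-7,2,-12,-4]
a[mid]=-3<1: swap a[6],a[7]; lo=7,mid=8 → [-6,-11,-8,-9,-5,-1,-3,1,-2,-7,2,-12,-4]
a[mid]=-2<1: swap a[7],a[8]; lo=8,mid=9 → [-6,-11,-8,-9,-5,-1,-3,-2,1,-7,2,-12,-4]
a[mid]=-7<1: swap a[8],a[9]; lo=9,mid=10 → [-6,-11,-8,-9,-5,-1,-3,-2,-7,1,2,-12,-4]
a[mid]=2>1: swap a[10],a[12]; hi=11 → [-6,-11,-8,-9,-5,-1,-3,-2,-7,1,-4,-12,2]
a[mid]=-4<1: swap a[9],a[10]; lo=10,mid=11 → [-6,-11,-8,-9,-5,-1,-3,-2,-7,-4,1,-12,2]
a[mid]=-12<1: swap a[10],a[11]; lo=11,mid=12 → [-6,-11,-8,-9,-5,-1,-3,-2,-7,-4,-12,1,2]
end: lo=11, hi=11; a = [-6,-11,-8,-9,-5,-1,-3,-2,-7,-4,-12,1,2]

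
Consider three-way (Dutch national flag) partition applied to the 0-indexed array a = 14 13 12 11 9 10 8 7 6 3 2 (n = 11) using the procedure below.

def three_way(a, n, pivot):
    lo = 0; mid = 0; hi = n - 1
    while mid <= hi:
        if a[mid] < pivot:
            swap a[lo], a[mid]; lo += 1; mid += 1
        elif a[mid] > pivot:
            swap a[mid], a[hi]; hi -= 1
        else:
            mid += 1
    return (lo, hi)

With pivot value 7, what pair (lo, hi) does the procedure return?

(3, 3)

lo=0 mid=0 hi=10
14>7: swap(0,10), hi=9 ⇒ 2 13 12 11 9 10 8 7 6 3 14
2<7: swap(0,0), lo=1 mid=1 ⇒ 2 13 12 11 9 10 8 7 6 3 14
13>7: swap(1,9), hi=8 ⇒ 2 3 12 11 9 10 8 7 6 13 14
3<7: swap(1,1), lo=2 mid=2 ⇒ 2 3 12 11 9 10 8 7 6 13 14
12>7: swap(2,8), hi=7 ⇒ 2 3 6 11 9 10 8 7 12 13 14
6<7: swap(2,2), lo=3 mid=3 ⇒ 2 3 6 11 9 10 8 7 12 13 14
11>7: swap(3,7), hi=6 ⇒ 2 3 6 7 9 10 8 11 12 13 14
7=7: mid=4
9>7: swap(4,6), hi=5 ⇒ 2 3 6 7 8 10 9 11 12 13 14
8>7: swap(4,5), hi=4 ⇒ 2 3 6 7 10 8 9 11 12 13 14
10>7: swap(4,4), hi=3 ⇒ 2 3 6 7 10 8 9 11 12 13 14
done. lo=3 hi=3; a=2 3 6 7 10 8 9 11 12 13 14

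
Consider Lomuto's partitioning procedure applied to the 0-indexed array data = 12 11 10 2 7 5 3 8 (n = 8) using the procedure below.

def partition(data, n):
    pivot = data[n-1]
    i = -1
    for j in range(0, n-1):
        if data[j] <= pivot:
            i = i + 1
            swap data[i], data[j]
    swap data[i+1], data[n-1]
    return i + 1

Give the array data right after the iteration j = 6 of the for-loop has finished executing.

pivot=8, i=-1
j=0: 12>8, skip
j=1: 11>8, skip
j=2: 10>8, skip
j=3: 2≤8, i=0, swap(0,3) ⇒ 2 11 10 12 7 5 3 8
j=4: 7≤8, i=1, swap(1,4) ⇒ 2 7 10 12 11 5 3 8
j=5: 5≤8, i=2, swap(2,5) ⇒ 2 7 5 12 11 10 3 8
j=6: 3≤8, i=3, swap(3,6) ⇒ 2 7 5 3 11 10 12 8
(after j=6) data = 2 7 5 3 11 10 12 8

2 7 5 3 11 10 12 8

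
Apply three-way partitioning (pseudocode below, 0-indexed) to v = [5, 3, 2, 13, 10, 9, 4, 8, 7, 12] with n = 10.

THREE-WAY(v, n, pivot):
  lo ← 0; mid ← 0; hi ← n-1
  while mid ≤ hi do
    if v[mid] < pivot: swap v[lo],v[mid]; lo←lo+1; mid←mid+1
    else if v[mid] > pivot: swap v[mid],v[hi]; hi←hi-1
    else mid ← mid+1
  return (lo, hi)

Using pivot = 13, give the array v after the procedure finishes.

[5, 3, 2, 10, 9, 4, 8, 7, 12, 13]

pivot = 13; lo=0, mid=0, hi=9
v[mid]=5<13: swap v[0],v[0]; lo=1,mid=1 → [5, 3, 2, 13, 10, 9, 4, 8, 7, 12]
v[mid]=3<13: swap v[1],v[1]; lo=2,mid=2 → [5, 3, 2, 13, 10, 9, 4, 8, 7, 12]
v[mid]=2<13: swap v[2],v[2]; lo=3,mid=3 → [5, 3, 2, 13, 10, 9, 4, 8, 7, 12]
v[mid]=13=13: mid=4
v[mid]=10<13: swap v[3],v[4]; lo=4,mid=5 → [5, 3, 2, 10, 13, 9, 4, 8, 7, 12]
v[mid]=9<13: swap v[4],v[5]; lo=5,mid=6 → [5, 3, 2, 10, 9, 13, 4, 8, 7, 12]
v[mid]=4<13: swap v[5],v[6]; lo=6,mid=7 → [5, 3, 2, 10, 9, 4, 13, 8, 7, 12]
v[mid]=8<13: swap v[6],v[7]; lo=7,mid=8 → [5, 3, 2, 10, 9, 4, 8, 13, 7, 12]
v[mid]=7<13: swap v[7],v[8]; lo=8,mid=9 → [5, 3, 2, 10, 9, 4, 8, 7, 13, 12]
v[mid]=12<13: swap v[8],v[9]; lo=9,mid=10 → [5, 3, 2, 10, 9, 4, 8, 7, 12, 13]
end: lo=9, hi=9; v = [5, 3, 2, 10, 9, 4, 8, 7, 12, 13]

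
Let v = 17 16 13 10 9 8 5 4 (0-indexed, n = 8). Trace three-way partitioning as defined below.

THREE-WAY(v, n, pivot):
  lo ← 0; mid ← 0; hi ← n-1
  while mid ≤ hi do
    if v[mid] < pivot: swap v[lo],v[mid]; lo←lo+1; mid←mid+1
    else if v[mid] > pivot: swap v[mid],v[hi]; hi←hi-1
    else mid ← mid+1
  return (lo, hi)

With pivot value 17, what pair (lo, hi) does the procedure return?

pivot = 17; lo=0, mid=0, hi=7
v[mid]=17=17: mid=1
v[mid]=16<17: swap v[0],v[1]; lo=1,mid=2 → 16 17 13 10 9 8 5 4
v[mid]=13<17: swap v[1],v[2]; lo=2,mid=3 → 16 13 17 10 9 8 5 4
v[mid]=10<17: swap v[2],v[3]; lo=3,mid=4 → 16 13 10 17 9 8 5 4
v[mid]=9<17: swap v[3],v[4]; lo=4,mid=5 → 16 13 10 9 17 8 5 4
v[mid]=8<17: swap v[4],v[5]; lo=5,mid=6 → 16 13 10 9 8 17 5 4
v[mid]=5<17: swap v[5],v[6]; lo=6,mid=7 → 16 13 10 9 8 5 17 4
v[mid]=4<17: swap v[6],v[7]; lo=7,mid=8 → 16 13 10 9 8 5 4 17
end: lo=7, hi=7; v = 16 13 10 9 8 5 4 17

(7, 7)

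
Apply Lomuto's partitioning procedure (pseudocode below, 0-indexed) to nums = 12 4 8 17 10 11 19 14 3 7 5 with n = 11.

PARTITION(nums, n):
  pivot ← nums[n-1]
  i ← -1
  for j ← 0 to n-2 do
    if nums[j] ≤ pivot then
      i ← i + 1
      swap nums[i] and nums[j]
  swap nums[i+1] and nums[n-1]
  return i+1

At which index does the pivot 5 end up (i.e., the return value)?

pivot=5, i=-1
j=0: 12>5, skip
j=1: 4≤5, i=0, swap(0,1) ⇒ 4 12 8 17 10 11 19 14 3 7 5
j=2: 8>5, skip
j=3: 17>5, skip
j=4: 10>5, skip
j=5: 11>5, skip
j=6: 19>5, skip
j=7: 14>5, skip
j=8: 3≤5, i=1, swap(1,8) ⇒ 4 3 8 17 10 11 19 14 12 7 5
j=9: 7>5, skip
swap(2,10) ⇒ 4 3 5 17 10 11 19 14 12 7 8; return 2

2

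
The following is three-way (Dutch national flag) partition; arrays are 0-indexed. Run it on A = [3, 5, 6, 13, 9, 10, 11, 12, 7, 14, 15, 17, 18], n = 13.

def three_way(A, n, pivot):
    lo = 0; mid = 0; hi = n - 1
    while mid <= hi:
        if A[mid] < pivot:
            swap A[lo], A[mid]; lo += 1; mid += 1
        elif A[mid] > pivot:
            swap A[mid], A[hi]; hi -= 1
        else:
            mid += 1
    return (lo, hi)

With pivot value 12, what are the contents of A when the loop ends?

lo=0 mid=0 hi=12
3<12: swap(0,0), lo=1 mid=1 ⇒ [3, 5, 6, 13, 9, 10, 11, 12, 7, 14, 15, 17, 18]
5<12: swap(1,1), lo=2 mid=2 ⇒ [3, 5, 6, 13, 9, 10, 11, 12, 7, 14, 15, 17, 18]
6<12: swap(2,2), lo=3 mid=3 ⇒ [3, 5, 6, 13, 9, 10, 11, 12, 7, 14, 15, 17, 18]
13>12: swap(3,12), hi=11 ⇒ [3, 5, 6, 18, 9, 10, 11, 12, 7, 14, 15, 17, 13]
18>12: swap(3,11), hi=10 ⇒ [3, 5, 6, 17, 9, 10, 11, 12, 7, 14, 15, 18, 13]
17>12: swap(3,10), hi=9 ⇒ [3, 5, 6, 15, 9, 10, 11, 12, 7, 14, 17, 18, 13]
15>12: swap(3,9), hi=8 ⇒ [3, 5, 6, 14, 9, 10, 11, 12, 7, 15, 17, 18, 13]
14>12: swap(3,8), hi=7 ⇒ [3, 5, 6, 7, 9, 10, 11, 12, 14, 15, 17, 18, 13]
7<12: swap(3,3), lo=4 mid=4 ⇒ [3, 5, 6, 7, 9, 10, 11, 12, 14, 15, 17, 18, 13]
9<12: swap(4,4), lo=5 mid=5 ⇒ [3, 5, 6, 7, 9, 10, 11, 12, 14, 15, 17, 18, 13]
10<12: swap(5,5), lo=6 mid=6 ⇒ [3, 5, 6, 7, 9, 10, 11, 12, 14, 15, 17, 18, 13]
11<12: swap(6,6), lo=7 mid=7 ⇒ [3, 5, 6, 7, 9, 10, 11, 12, 14, 15, 17, 18, 13]
12=12: mid=8
done. lo=7 hi=7; A=[3, 5, 6, 7, 9, 10, 11, 12, 14, 15, 17, 18, 13]

[3, 5, 6, 7, 9, 10, 11, 12, 14, 15, 17, 18, 13]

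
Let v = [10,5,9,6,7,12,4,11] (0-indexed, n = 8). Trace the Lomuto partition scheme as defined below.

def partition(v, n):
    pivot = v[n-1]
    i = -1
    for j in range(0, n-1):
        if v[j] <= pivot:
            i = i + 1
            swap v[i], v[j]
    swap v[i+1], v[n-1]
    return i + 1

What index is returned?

6

pivot=11, i=-1
j=0: 10≤11, i=0, swap(0,0) ⇒ [10,5,9,6,7,12,4,11]
j=1: 5≤11, i=1, swap(1,1) ⇒ [10,5,9,6,7,12,4,11]
j=2: 9≤11, i=2, swap(2,2) ⇒ [10,5,9,6,7,12,4,11]
j=3: 6≤11, i=3, swap(3,3) ⇒ [10,5,9,6,7,12,4,11]
j=4: 7≤11, i=4, swap(4,4) ⇒ [10,5,9,6,7,12,4,11]
j=5: 12>11, skip
j=6: 4≤11, i=5, swap(5,6) ⇒ [10,5,9,6,7,4,12,11]
swap(6,7) ⇒ [10,5,9,6,7,4,11,12]; return 6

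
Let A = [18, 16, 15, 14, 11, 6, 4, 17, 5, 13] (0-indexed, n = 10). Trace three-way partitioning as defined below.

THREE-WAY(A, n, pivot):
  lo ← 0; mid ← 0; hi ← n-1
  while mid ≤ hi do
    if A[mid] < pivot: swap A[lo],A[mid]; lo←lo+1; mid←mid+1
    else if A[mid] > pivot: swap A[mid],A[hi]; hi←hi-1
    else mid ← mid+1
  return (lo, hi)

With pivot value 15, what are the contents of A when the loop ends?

pivot = 15; lo=0, mid=0, hi=9
A[mid]=18>15: swap A[0],A[9]; hi=8 → [13, 16, 15, 14, 11, 6, 4, 17, 5, 18]
A[mid]=13<15: swap A[0],A[0]; lo=1,mid=1 → [13, 16, 15, 14, 11, 6, 4, 17, 5, 18]
A[mid]=16>15: swap A[1],A[8]; hi=7 → [13, 5, 15, 14, 11, 6, 4, 17, 16, 18]
A[mid]=5<15: swap A[1],A[1]; lo=2,mid=2 → [13, 5, 15, 14, 11, 6, 4, 17, 16, 18]
A[mid]=15=15: mid=3
A[mid]=14<15: swap A[2],A[3]; lo=3,mid=4 → [13, 5, 14, 15, 11, 6, 4, 17, 16, 18]
A[mid]=11<15: swap A[3],A[4]; lo=4,mid=5 → [13, 5, 14, 11, 15, 6, 4, 17, 16, 18]
A[mid]=6<15: swap A[4],A[5]; lo=5,mid=6 → [13, 5, 14, 11, 6, 15, 4, 17, 16, 18]
A[mid]=4<15: swap A[5],A[6]; lo=6,mid=7 → [13, 5, 14, 11, 6, 4, 15, 17, 16, 18]
A[mid]=17>15: swap A[7],A[7]; hi=6 → [13, 5, 14, 11, 6, 4, 15, 17, 16, 18]
end: lo=6, hi=6; A = [13, 5, 14, 11, 6, 4, 15, 17, 16, 18]

[13, 5, 14, 11, 6, 4, 15, 17, 16, 18]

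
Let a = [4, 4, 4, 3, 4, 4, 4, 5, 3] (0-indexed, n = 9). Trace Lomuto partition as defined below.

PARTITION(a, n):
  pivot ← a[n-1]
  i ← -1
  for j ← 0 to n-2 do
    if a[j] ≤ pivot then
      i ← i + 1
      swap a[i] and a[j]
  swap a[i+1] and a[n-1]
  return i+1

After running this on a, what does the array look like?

[3, 3, 4, 4, 4, 4, 4, 5, 4]

pivot = a[8] = 3; i = -1
j=0: a[0]=4 > 3 → no swap
j=1: a[1]=4 > 3 → no swap
j=2: a[2]=4 > 3 → no swap
j=3: a[3]=3 ≤ 3 → i=0, swap a[0],a[3] → [3, 4, 4, 4, 4, 4, 4, 5, 3]
j=4: a[4]=4 > 3 → no swap
j=5: a[5]=4 > 3 → no swap
j=6: a[6]=4 > 3 → no swap
j=7: a[7]=5 > 3 → no swap
final swap a[1],a[8] → [3, 3, 4, 4, 4, 4, 4, 5, 4]; return 1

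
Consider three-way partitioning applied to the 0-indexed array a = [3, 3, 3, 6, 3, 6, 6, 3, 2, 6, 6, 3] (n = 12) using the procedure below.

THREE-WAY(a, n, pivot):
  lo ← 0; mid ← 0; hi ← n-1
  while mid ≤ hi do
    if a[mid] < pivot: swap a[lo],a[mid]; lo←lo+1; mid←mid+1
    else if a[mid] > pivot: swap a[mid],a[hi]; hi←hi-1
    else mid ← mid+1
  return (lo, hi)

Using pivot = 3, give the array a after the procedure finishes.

lo=0 mid=0 hi=11
3=3: mid=1
3=3: mid=2
3=3: mid=3
6>3: swap(3,11), hi=10 ⇒ [3, 3, 3, 3, 3, 6, 6, 3, 2, 6, 6, 6]
3=3: mid=4
3=3: mid=5
6>3: swap(5,10), hi=9 ⇒ [3, 3, 3, 3, 3, 6, 6, 3, 2, 6, 6, 6]
6>3: swap(5,9), hi=8 ⇒ [3, 3, 3, 3, 3, 6, 6, 3, 2, 6, 6, 6]
6>3: swap(5,8), hi=7 ⇒ [3, 3, 3, 3, 3, 2, 6, 3, 6, 6, 6, 6]
2<3: swap(0,5), lo=1 mid=6 ⇒ [2, 3, 3, 3, 3, 3, 6, 3, 6, 6, 6, 6]
6>3: swap(6,7), hi=6 ⇒ [2, 3, 3, 3, 3, 3, 3, 6, 6, 6, 6, 6]
3=3: mid=7
done. lo=1 hi=6; a=[2, 3, 3, 3, 3, 3, 3, 6, 6, 6, 6, 6]

[2, 3, 3, 3, 3, 3, 3, 6, 6, 6, 6, 6]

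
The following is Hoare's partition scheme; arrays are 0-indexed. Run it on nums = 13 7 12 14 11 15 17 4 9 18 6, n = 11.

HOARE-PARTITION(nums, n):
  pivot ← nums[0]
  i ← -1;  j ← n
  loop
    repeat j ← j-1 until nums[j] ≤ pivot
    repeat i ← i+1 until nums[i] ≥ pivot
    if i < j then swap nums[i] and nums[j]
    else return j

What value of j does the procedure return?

pivot=13
j stops at 10 (6), i stops at 0 (13); swap ⇒ 6 7 12 14 11 15 17 4 9 18 13
j stops at 8 (9), i stops at 3 (14); swap ⇒ 6 7 12 9 11 15 17 4 14 18 13
j stops at 7 (4), i stops at 5 (15); swap ⇒ 6 7 12 9 11 4 17 15 14 18 13
j stops at 5, i stops at 6; i≥j ⇒ return 5. nums=6 7 12 9 11 4 17 15 14 18 13

5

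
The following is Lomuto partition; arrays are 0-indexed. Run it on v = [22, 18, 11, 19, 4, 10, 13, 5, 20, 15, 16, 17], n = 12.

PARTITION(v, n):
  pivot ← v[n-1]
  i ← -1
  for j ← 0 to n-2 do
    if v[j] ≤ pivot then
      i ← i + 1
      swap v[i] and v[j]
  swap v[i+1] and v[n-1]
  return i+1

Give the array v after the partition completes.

[11, 4, 10, 13, 5, 15, 16, 17, 20, 22, 19, 18]

pivot=17, i=-1
j=0: 22>17, skip
j=1: 18>17, skip
j=2: 11≤17, i=0, swap(0,2) ⇒ [11, 18, 22, 19, 4, 10, 13, 5, 20, 15, 16, 17]
j=3: 19>17, skip
j=4: 4≤17, i=1, swap(1,4) ⇒ [11, 4, 22, 19, 18, 10, 13, 5, 20, 15, 16, 17]
j=5: 10≤17, i=2, swap(2,5) ⇒ [11, 4, 10, 19, 18, 22, 13, 5, 20, 15, 16, 17]
j=6: 13≤17, i=3, swap(3,6) ⇒ [11, 4, 10, 13, 18, 22, 19, 5, 20, 15, 16, 17]
j=7: 5≤17, i=4, swap(4,7) ⇒ [11, 4, 10, 13, 5, 22, 19, 18, 20, 15, 16, 17]
j=8: 20>17, skip
j=9: 15≤17, i=5, swap(5,9) ⇒ [11, 4, 10, 13, 5, 15, 19, 18, 20, 22, 16, 17]
j=10: 16≤17, i=6, swap(6,10) ⇒ [11, 4, 10, 13, 5, 15, 16, 18, 20, 22, 19, 17]
swap(7,11) ⇒ [11, 4, 10, 13, 5, 15, 16, 17, 20, 22, 19, 18]; return 7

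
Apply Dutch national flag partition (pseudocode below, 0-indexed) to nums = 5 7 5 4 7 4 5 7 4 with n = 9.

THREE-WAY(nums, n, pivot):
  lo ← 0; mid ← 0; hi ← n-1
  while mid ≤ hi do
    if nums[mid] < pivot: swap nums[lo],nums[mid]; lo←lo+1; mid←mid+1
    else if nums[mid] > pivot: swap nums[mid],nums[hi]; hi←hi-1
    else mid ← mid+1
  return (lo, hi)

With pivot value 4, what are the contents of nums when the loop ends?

pivot = 4; lo=0, mid=0, hi=8
nums[mid]=5>4: swap nums[0],nums[8]; hi=7 → 4 7 5 4 7 4 5 7 5
nums[mid]=4=4: mid=1
nums[mid]=7>4: swap nums[1],nums[7]; hi=6 → 4 7 5 4 7 4 5 7 5
nums[mid]=7>4: swap nums[1],nums[6]; hi=5 → 4 5 5 4 7 4 7 7 5
nums[mid]=5>4: swap nums[1],nums[5]; hi=4 → 4 4 5 4 7 5 7 7 5
nums[mid]=4=4: mid=2
nums[mid]=5>4: swap nums[2],nums[4]; hi=3 → 4 4 7 4 5 5 7 7 5
nums[mid]=7>4: swap nums[2],nums[3]; hi=2 → 4 4 4 7 5 5 7 7 5
nums[mid]=4=4: mid=3
end: lo=0, hi=2; nums = 4 4 4 7 5 5 7 7 5

4 4 4 7 5 5 7 7 5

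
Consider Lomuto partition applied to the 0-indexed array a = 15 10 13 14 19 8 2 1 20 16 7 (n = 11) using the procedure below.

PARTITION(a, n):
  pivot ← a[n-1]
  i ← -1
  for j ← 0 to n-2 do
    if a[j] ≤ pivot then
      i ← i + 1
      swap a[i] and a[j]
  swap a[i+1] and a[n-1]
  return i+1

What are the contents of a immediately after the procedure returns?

pivot=7, i=-1
j=0: 15>7, skip
j=1: 10>7, skip
j=2: 13>7, skip
j=3: 14>7, skip
j=4: 19>7, skip
j=5: 8>7, skip
j=6: 2≤7, i=0, swap(0,6) ⇒ 2 10 13 14 19 8 15 1 20 16 7
j=7: 1≤7, i=1, swap(1,7) ⇒ 2 1 13 14 19 8 15 10 20 16 7
j=8: 20>7, skip
j=9: 16>7, skip
swap(2,10) ⇒ 2 1 7 14 19 8 15 10 20 16 13; return 2

2 1 7 14 19 8 15 10 20 16 13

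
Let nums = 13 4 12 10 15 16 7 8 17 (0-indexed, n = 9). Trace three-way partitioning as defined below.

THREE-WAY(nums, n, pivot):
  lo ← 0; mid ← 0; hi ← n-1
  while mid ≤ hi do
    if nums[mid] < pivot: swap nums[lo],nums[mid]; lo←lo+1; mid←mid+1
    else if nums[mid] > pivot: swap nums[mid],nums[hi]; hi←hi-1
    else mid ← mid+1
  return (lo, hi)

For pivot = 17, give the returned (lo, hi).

pivot = 17; lo=0, mid=0, hi=8
nums[mid]=13<17: swap nums[0],nums[0]; lo=1,mid=1 → 13 4 12 10 15 16 7 8 17
nums[mid]=4<17: swap nums[1],nums[1]; lo=2,mid=2 → 13 4 12 10 15 16 7 8 17
nums[mid]=12<17: swap nums[2],nums[2]; lo=3,mid=3 → 13 4 12 10 15 16 7 8 17
nums[mid]=10<17: swap nums[3],nums[3]; lo=4,mid=4 → 13 4 12 10 15 16 7 8 17
nums[mid]=15<17: swap nums[4],nums[4]; lo=5,mid=5 → 13 4 12 10 15 16 7 8 17
nums[mid]=16<17: swap nums[5],nums[5]; lo=6,mid=6 → 13 4 12 10 15 16 7 8 17
nums[mid]=7<17: swap nums[6],nums[6]; lo=7,mid=7 → 13 4 12 10 15 16 7 8 17
nums[mid]=8<17: swap nums[7],nums[7]; lo=8,mid=8 → 13 4 12 10 15 16 7 8 17
nums[mid]=17=17: mid=9
end: lo=8, hi=8; nums = 13 4 12 10 15 16 7 8 17

(8, 8)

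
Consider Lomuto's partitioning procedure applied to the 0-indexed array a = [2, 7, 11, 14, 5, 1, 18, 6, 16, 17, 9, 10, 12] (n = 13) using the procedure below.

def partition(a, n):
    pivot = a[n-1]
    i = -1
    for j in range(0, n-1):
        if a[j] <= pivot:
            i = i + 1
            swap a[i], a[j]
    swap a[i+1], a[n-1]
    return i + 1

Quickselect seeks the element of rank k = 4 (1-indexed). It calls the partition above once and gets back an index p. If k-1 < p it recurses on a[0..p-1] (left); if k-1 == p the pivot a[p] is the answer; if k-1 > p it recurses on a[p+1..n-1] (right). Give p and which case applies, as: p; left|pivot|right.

pivot = a[12] = 12; i = -1
j=0: a[0]=2 ≤ 12 → i=0, swap a[0],a[0] (no change) → [2, 7, 11, 14, 5, 1, 18, 6, 16, 17, 9, 10, 12]
j=1: a[1]=7 ≤ 12 → i=1, swap a[1],a[1] (no change) → [2, 7, 11, 14, 5, 1, 18, 6, 16, 17, 9, 10, 12]
j=2: a[2]=11 ≤ 12 → i=2, swap a[2],a[2] (no change) → [2, 7, 11, 14, 5, 1, 18, 6, 16, 17, 9, 10, 12]
j=3: a[3]=14 > 12 → no swap
j=4: a[4]=5 ≤ 12 → i=3, swap a[3],a[4] → [2, 7, 11, 5, 14, 1, 18, 6, 16, 17, 9, 10, 12]
j=5: a[5]=1 ≤ 12 → i=4, swap a[4],a[5] → [2, 7, 11, 5, 1, 14, 18, 6, 16, 17, 9, 10, 12]
j=6: a[6]=18 > 12 → no swap
j=7: a[7]=6 ≤ 12 → i=5, swap a[5],a[7] → [2, 7, 11, 5, 1, 6, 18, 14, 16, 17, 9, 10, 12]
j=8: a[8]=16 > 12 → no swap
j=9: a[9]=17 > 12 → no swap
j=10: a[10]=9 ≤ 12 → i=6, swap a[6],a[10] → [2, 7, 11, 5, 1, 6, 9, 14, 16, 17, 18, 10, 12]
j=11: a[11]=10 ≤ 12 → i=7, swap a[7],a[11] → [2, 7, 11, 5, 1, 6, 9, 10, 16, 17, 18, 14, 12]
final swap a[8],a[12] → [2, 7, 11, 5, 1, 6, 9, 10, 12, 17, 18, 14, 16]; return 8
p = 8; k-1 = 3 < 8 ⇒ left

8; left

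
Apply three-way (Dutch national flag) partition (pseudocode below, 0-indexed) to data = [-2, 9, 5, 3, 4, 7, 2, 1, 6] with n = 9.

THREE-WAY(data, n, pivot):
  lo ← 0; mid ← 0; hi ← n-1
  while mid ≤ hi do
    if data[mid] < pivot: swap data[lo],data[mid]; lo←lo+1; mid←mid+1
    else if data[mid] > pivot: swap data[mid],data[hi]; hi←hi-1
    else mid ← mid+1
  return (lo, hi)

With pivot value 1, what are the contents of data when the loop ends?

pivot = 1; lo=0, mid=0, hi=8
data[mid]=-2<1: swap data[0],data[0]; lo=1,mid=1 → [-2, 9, 5, 3, 4, 7, 2, 1, 6]
data[mid]=9>1: swap data[1],data[8]; hi=7 → [-2, 6, 5, 3, 4, 7, 2, 1, 9]
data[mid]=6>1: swap data[1],data[7]; hi=6 → [-2, 1, 5, 3, 4, 7, 2, 6, 9]
data[mid]=1=1: mid=2
data[mid]=5>1: swap data[2],data[6]; hi=5 → [-2, 1, 2, 3, 4, 7, 5, 6, 9]
data[mid]=2>1: swap data[2],data[5]; hi=4 → [-2, 1, 7, 3, 4, 2, 5, 6, 9]
data[mid]=7>1: swap data[2],data[4]; hi=3 → [-2, 1, 4, 3, 7, 2, 5, 6, 9]
data[mid]=4>1: swap data[2],data[3]; hi=2 → [-2, 1, 3, 4, 7, 2, 5, 6, 9]
data[mid]=3>1: swap data[2],data[2]; hi=1 → [-2, 1, 3, 4, 7, 2, 5, 6, 9]
end: lo=1, hi=1; data = [-2, 1, 3, 4, 7, 2, 5, 6, 9]

[-2, 1, 3, 4, 7, 2, 5, 6, 9]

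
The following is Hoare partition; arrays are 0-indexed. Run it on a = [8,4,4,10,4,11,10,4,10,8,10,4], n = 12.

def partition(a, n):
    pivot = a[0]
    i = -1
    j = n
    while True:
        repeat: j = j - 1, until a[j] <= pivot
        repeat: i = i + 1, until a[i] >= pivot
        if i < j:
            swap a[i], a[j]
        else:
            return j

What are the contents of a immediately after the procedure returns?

pivot=8
j stops at 11 (4), i stops at 0 (8); swap ⇒ [4,4,4,10,4,11,10,4,10,8,10,8]
j stops at 9 (8), i stops at 3 (10); swap ⇒ [4,4,4,8,4,11,10,4,10,10,10,8]
j stops at 7 (4), i stops at 5 (11); swap ⇒ [4,4,4,8,4,4,10,11,10,10,10,8]
j stops at 5, i stops at 6; i≥j ⇒ return 5. a=[4,4,4,8,4,4,10,11,10,10,10,8]

[4,4,4,8,4,4,10,11,10,10,10,8]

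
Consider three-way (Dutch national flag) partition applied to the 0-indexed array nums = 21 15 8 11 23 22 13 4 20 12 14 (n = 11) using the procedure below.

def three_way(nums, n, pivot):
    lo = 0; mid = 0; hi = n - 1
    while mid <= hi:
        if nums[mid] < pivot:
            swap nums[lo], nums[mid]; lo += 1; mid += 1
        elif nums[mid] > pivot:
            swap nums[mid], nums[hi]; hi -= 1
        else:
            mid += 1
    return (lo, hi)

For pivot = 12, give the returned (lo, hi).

(3, 3)

pivot = 12; lo=0, mid=0, hi=10
nums[mid]=21>12: swap nums[0],nums[10]; hi=9 → 14 15 8 11 23 22 13 4 20 12 21
nums[mid]=14>12: swap nums[0],nums[9]; hi=8 → 12 15 8 11 23 22 13 4 20 14 21
nums[mid]=12=12: mid=1
nums[mid]=15>12: swap nums[1],nums[8]; hi=7 → 12 20 8 11 23 22 13 4 15 14 21
nums[mid]=20>12: swap nums[1],nums[7]; hi=6 → 12 4 8 11 23 22 13 20 15 14 21
nums[mid]=4<12: swap nums[0],nums[1]; lo=1,mid=2 → 4 12 8 11 23 22 13 20 15 14 21
nums[mid]=8<12: swap nums[1],nums[2]; lo=2,mid=3 → 4 8 12 11 23 22 13 20 15 14 21
nums[mid]=11<12: swap nums[2],nums[3]; lo=3,mid=4 → 4 8 11 12 23 22 13 20 15 14 21
nums[mid]=23>12: swap nums[4],nums[6]; hi=5 → 4 8 11 12 13 22 23 20 15 14 21
nums[mid]=13>12: swap nums[4],nums[5]; hi=4 → 4 8 11 12 22 13 23 20 15 14 21
nums[mid]=22>12: swap nums[4],nums[4]; hi=3 → 4 8 11 12 22 13 23 20 15 14 21
end: lo=3, hi=3; nums = 4 8 11 12 22 13 23 20 15 14 21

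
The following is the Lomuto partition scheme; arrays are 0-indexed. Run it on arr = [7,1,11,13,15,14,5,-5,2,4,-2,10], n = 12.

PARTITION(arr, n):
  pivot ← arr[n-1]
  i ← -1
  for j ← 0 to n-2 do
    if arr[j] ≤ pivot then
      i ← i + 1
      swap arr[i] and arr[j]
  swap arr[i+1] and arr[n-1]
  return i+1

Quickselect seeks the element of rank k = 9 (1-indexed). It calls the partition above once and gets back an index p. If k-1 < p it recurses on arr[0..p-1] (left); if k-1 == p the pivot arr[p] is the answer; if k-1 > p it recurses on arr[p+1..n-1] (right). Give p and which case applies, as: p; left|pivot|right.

pivot = arr[11] = 10; i = -1
j=0: arr[0]=7 ≤ 10 → i=0, swap arr[0],arr[0] (no change) → [7,1,11,13,15,14,5,-5,2,4,-2,10]
j=1: arr[1]=1 ≤ 10 → i=1, swap arr[1],arr[1] (no change) → [7,1,11,13,15,14,5,-5,2,4,-2,10]
j=2: arr[2]=11 > 10 → no swap
j=3: arr[3]=13 > 10 → no swap
j=4: arr[4]=15 > 10 → no swap
j=5: arr[5]=14 > 10 → no swap
j=6: arr[6]=5 ≤ 10 → i=2, swap arr[2],arr[6] → [7,1,5,13,15,14,11,-5,2,4,-2,10]
j=7: arr[7]=-5 ≤ 10 → i=3, swap arr[3],arr[7] → [7,1,5,-5,15,14,11,13,2,4,-2,10]
j=8: arr[8]=2 ≤ 10 → i=4, swap arr[4],arr[8] → [7,1,5,-5,2,14,11,13,15,4,-2,10]
j=9: arr[9]=4 ≤ 10 → i=5, swap arr[5],arr[9] → [7,1,5,-5,2,4,11,13,15,14,-2,10]
j=10: arr[10]=-2 ≤ 10 → i=6, swap arr[6],arr[10] → [7,1,5,-5,2,4,-2,13,15,14,11,10]
final swap arr[7],arr[11] → [7,1,5,-5,2,4,-2,10,15,14,11,13]; return 7
p = 7; k-1 = 8 > 7 ⇒ right

7; right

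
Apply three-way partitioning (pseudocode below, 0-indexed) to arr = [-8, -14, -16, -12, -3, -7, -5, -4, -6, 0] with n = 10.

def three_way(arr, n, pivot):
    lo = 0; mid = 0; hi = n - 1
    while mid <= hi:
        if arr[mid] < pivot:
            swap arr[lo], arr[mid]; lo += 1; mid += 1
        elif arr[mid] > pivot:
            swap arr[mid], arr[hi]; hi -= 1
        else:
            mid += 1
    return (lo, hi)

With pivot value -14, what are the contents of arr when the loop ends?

lo=0 mid=0 hi=9
-8>-14: swap(0,9), hi=8 ⇒ [0, -14, -16, -12, -3, -7, -5, -4, -6, -8]
0>-14: swap(0,8), hi=7 ⇒ [-6, -14, -16, -12, -3, -7, -5, -4, 0, -8]
-6>-14: swap(0,7), hi=6 ⇒ [-4, -14, -16, -12, -3, -7, -5, -6, 0, -8]
-4>-14: swap(0,6), hi=5 ⇒ [-5, -14, -16, -12, -3, -7, -4, -6, 0, -8]
-5>-14: swap(0,5), hi=4 ⇒ [-7, -14, -16, -12, -3, -5, -4, -6, 0, -8]
-7>-14: swap(0,4), hi=3 ⇒ [-3, -14, -16, -12, -7, -5, -4, -6, 0, -8]
-3>-14: swap(0,3), hi=2 ⇒ [-12, -14, -16, -3, -7, -5, -4, -6, 0, -8]
-12>-14: swap(0,2), hi=1 ⇒ [-16, -14, -12, -3, -7, -5, -4, -6, 0, -8]
-16<-14: swap(0,0), lo=1 mid=1 ⇒ [-16, -14, -12, -3, -7, -5, -4, -6, 0, -8]
-14=-14: mid=2
done. lo=1 hi=1; arr=[-16, -14, -12, -3, -7, -5, -4, -6, 0, -8]

[-16, -14, -12, -3, -7, -5, -4, -6, 0, -8]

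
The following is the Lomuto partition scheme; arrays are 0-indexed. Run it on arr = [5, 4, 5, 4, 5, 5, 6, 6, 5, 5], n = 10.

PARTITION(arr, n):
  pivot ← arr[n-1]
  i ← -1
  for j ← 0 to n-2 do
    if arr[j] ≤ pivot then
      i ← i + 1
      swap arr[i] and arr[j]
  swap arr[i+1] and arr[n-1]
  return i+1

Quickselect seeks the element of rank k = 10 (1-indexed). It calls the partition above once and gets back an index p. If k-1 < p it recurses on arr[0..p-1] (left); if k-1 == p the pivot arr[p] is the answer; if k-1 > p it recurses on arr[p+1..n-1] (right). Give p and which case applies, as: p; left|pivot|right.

pivot = arr[9] = 5; i = -1
j=0: arr[0]=5 ≤ 5 → i=0, swap arr[0],arr[0] (no change) → [5, 4, 5, 4, 5, 5, 6, 6, 5, 5]
j=1: arr[1]=4 ≤ 5 → i=1, swap arr[1],arr[1] (no change) → [5, 4, 5, 4, 5, 5, 6, 6, 5, 5]
j=2: arr[2]=5 ≤ 5 → i=2, swap arr[2],arr[2] (no change) → [5, 4, 5, 4, 5, 5, 6, 6, 5, 5]
j=3: arr[3]=4 ≤ 5 → i=3, swap arr[3],arr[3] (no change) → [5, 4, 5, 4, 5, 5, 6, 6, 5, 5]
j=4: arr[4]=5 ≤ 5 → i=4, swap arr[4],arr[4] (no change) → [5, 4, 5, 4, 5, 5, 6, 6, 5, 5]
j=5: arr[5]=5 ≤ 5 → i=5, swap arr[5],arr[5] (no change) → [5, 4, 5, 4, 5, 5, 6, 6, 5, 5]
j=6: arr[6]=6 > 5 → no swap
j=7: arr[7]=6 > 5 → no swap
j=8: arr[8]=5 ≤ 5 → i=6, swap arr[6],arr[8] → [5, 4, 5, 4, 5, 5, 5, 6, 6, 5]
final swap arr[7],arr[9] → [5, 4, 5, 4, 5, 5, 5, 5, 6, 6]; return 7
p = 7; k-1 = 9 > 7 ⇒ right

7; right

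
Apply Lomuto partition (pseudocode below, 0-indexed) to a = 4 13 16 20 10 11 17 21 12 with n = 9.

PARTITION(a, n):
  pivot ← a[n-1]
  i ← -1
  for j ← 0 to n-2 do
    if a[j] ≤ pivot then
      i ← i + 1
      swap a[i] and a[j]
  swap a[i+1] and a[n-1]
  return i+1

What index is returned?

pivot=12, i=-1
j=0: 4≤12, i=0, swap(0,0) ⇒ 4 13 16 20 10 11 17 21 12
j=1: 13>12, skip
j=2: 16>12, skip
j=3: 20>12, skip
j=4: 10≤12, i=1, swap(1,4) ⇒ 4 10 16 20 13 11 17 21 12
j=5: 11≤12, i=2, swap(2,5) ⇒ 4 10 11 20 13 16 17 21 12
j=6: 17>12, skip
j=7: 21>12, skip
swap(3,8) ⇒ 4 10 11 12 13 16 17 21 20; return 3

3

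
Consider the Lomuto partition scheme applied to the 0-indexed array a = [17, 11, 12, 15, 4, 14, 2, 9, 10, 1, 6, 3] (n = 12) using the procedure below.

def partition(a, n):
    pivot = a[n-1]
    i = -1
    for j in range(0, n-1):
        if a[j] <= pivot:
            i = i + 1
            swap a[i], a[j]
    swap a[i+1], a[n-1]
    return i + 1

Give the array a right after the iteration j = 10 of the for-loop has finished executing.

pivot=3, i=-1
j=0: 17>3, skip
j=1: 11>3, skip
j=2: 12>3, skip
j=3: 15>3, skip
j=4: 4>3, skip
j=5: 14>3, skip
j=6: 2≤3, i=0, swap(0,6) ⇒ [2, 11, 12, 15, 4, 14, 17, 9, 10, 1, 6, 3]
j=7: 9>3, skip
j=8: 10>3, skip
j=9: 1≤3, i=1, swap(1,9) ⇒ [2, 1, 12, 15, 4, 14, 17, 9, 10, 11, 6, 3]
j=10: 6>3, skip
(after j=10) a = [2, 1, 12, 15, 4, 14, 17, 9, 10, 11, 6, 3]

[2, 1, 12, 15, 4, 14, 17, 9, 10, 11, 6, 3]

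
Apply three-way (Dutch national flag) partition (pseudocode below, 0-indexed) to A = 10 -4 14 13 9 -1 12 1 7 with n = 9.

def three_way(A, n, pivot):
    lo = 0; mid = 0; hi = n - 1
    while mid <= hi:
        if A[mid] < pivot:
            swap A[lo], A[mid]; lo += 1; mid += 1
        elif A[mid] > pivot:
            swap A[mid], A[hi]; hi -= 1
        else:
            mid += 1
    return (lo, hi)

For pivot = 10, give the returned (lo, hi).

lo=0 mid=0 hi=8
10=10: mid=1
-4<10: swap(0,1), lo=1 mid=2 ⇒ -4 10 14 13 9 -1 12 1 7
14>10: swap(2,8), hi=7 ⇒ -4 10 7 13 9 -1 12 1 14
7<10: swap(1,2), lo=2 mid=3 ⇒ -4 7 10 13 9 -1 12 1 14
13>10: swap(3,7), hi=6 ⇒ -4 7 10 1 9 -1 12 13 14
1<10: swap(2,3), lo=3 mid=4 ⇒ -4 7 1 10 9 -1 12 13 14
9<10: swap(3,4), lo=4 mid=5 ⇒ -4 7 1 9 10 -1 12 13 14
-1<10: swap(4,5), lo=5 mid=6 ⇒ -4 7 1 9 -1 10 12 13 14
12>10: swap(6,6), hi=5 ⇒ -4 7 1 9 -1 10 12 13 14
done. lo=5 hi=5; A=-4 7 1 9 -1 10 12 13 14

(5, 5)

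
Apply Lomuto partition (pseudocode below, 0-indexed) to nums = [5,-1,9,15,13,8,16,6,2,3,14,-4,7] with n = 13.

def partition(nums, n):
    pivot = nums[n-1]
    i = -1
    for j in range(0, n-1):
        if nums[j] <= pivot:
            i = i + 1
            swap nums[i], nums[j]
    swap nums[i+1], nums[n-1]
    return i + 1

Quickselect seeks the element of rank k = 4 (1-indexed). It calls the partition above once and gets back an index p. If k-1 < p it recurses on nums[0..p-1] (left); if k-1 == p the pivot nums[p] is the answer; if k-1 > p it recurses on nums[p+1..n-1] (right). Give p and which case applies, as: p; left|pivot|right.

pivot = nums[12] = 7; i = -1
j=0: nums[0]=5 ≤ 7 → i=0, swap nums[0],nums[0] (no change) → [5,-1,9,15,13,8,16,6,2,3,14,-4,7]
j=1: nums[1]=-1 ≤ 7 → i=1, swap nums[1],nums[1] (no change) → [5,-1,9,15,13,8,16,6,2,3,14,-4,7]
j=2: nums[2]=9 > 7 → no swap
j=3: nums[3]=15 > 7 → no swap
j=4: nums[4]=13 > 7 → no swap
j=5: nums[5]=8 > 7 → no swap
j=6: nums[6]=16 > 7 → no swap
j=7: nums[7]=6 ≤ 7 → i=2, swap nums[2],nums[7] → [5,-1,6,15,13,8,16,9,2,3,14,-4,7]
j=8: nums[8]=2 ≤ 7 → i=3, swap nums[3],nums[8] → [5,-1,6,2,13,8,16,9,15,3,14,-4,7]
j=9: nums[9]=3 ≤ 7 → i=4, swap nums[4],nums[9] → [5,-1,6,2,3,8,16,9,15,13,14,-4,7]
j=10: nums[10]=14 > 7 → no swap
j=11: nums[11]=-4 ≤ 7 → i=5, swap nums[5],nums[11] → [5,-1,6,2,3,-4,16,9,15,13,14,8,7]
final swap nums[6],nums[12] → [5,-1,6,2,3,-4,7,9,15,13,14,8,16]; return 6
p = 6; k-1 = 3 < 6 ⇒ left

6; left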